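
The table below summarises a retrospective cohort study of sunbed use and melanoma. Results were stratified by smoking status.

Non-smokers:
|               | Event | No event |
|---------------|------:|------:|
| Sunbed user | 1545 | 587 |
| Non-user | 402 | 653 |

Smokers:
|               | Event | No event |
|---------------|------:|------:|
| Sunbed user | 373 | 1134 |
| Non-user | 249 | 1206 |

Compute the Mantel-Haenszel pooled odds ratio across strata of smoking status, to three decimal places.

OR_MH = Σ(aᵢdᵢ/nᵢ) / Σ(bᵢcᵢ/nᵢ), where nᵢ is the stratum total.
Stratum 1 (Non-smokers): n = 3187; a·d/n = 1545·653/3187 = 316.5626; b·c/n = 587·402/3187 = 74.0427
Stratum 2 (Smokers): n = 2962; a·d/n = 373·1206/2962 = 151.8697; b·c/n = 1134·249/2962 = 95.3295
OR_MH = (316.5626 + 151.8697) / (74.0427 + 95.3295) = 468.4323 / 169.3722 = 2.76570

2.766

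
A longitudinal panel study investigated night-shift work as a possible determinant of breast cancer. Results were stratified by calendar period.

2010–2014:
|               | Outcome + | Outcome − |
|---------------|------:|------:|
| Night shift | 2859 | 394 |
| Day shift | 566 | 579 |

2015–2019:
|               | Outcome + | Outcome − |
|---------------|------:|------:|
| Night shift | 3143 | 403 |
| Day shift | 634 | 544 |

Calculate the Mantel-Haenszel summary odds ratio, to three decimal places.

7.046

OR_MH = Σ(aᵢdᵢ/nᵢ) / Σ(bᵢcᵢ/nᵢ), where nᵢ is the stratum total.
Stratum 1 (2010–2014): n = 4398; a·d/n = 2859·579/4398 = 376.3895; b·c/n = 394·566/4398 = 50.7058
Stratum 2 (2015–2019): n = 4724; a·d/n = 3143·544/4724 = 361.9373; b·c/n = 403·634/4724 = 54.0859
OR_MH = (376.3895 + 361.9373) / (50.7058 + 54.0859) = 738.3268 / 104.7917 = 7.04566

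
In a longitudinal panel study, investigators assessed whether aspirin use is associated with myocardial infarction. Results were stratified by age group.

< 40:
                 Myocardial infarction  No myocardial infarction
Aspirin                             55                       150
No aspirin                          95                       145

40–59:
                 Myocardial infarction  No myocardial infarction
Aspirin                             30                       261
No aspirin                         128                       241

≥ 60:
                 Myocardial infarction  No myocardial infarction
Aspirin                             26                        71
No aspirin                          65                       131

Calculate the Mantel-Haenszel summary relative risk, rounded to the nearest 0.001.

RR_MH = Σ(aᵢ·n₀ᵢ/nᵢ) / Σ(cᵢ·n₁ᵢ/nᵢ), with n₁ᵢ = aᵢ+bᵢ (exposed), n₀ᵢ = cᵢ+dᵢ (unexposed), nᵢ = n₁ᵢ+n₀ᵢ.
Stratum 1 (< 40): n₁ = 205, n₀ = 240, n = 445; a·n₀/n = 55·240/445 = 29.6629; c·n₁/n = 95·205/445 = 43.7640
Stratum 2 (40–59): n₁ = 291, n₀ = 369, n = 660; a·n₀/n = 30·369/660 = 16.7727; c·n₁/n = 128·291/660 = 56.4364
Stratum 3 (≥ 60): n₁ = 97, n₀ = 196, n = 293; a·n₀/n = 26·196/293 = 17.3925; c·n₁/n = 65·97/293 = 21.5188
RR_MH = (29.6629 + 16.7727 + 17.3925) / (43.7640 + 56.4364 + 21.5188) = 63.8281 / 121.7192 = 0.52439

0.524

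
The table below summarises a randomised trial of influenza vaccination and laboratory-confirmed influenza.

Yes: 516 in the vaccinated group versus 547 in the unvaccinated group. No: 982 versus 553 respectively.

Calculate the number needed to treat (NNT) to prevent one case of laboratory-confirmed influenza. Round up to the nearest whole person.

Risk in treated group = 516/1498 = 0.34446; risk in control = 547/1100 = 0.49727.
Absolute risk reduction = 0.49727 − 0.34446 = 0.15281
NNT = 1 / ARR = 1 / 0.15281 = 6.544 → round up → 7

7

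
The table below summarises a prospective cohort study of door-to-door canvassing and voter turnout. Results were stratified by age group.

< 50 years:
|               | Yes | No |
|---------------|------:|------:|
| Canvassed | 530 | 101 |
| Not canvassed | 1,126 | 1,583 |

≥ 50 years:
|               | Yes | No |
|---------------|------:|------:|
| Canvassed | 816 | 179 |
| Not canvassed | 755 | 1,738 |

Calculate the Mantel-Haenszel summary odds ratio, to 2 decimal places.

9.04

OR_MH = Σ(aᵢdᵢ/nᵢ) / Σ(bᵢcᵢ/nᵢ), where nᵢ is the stratum total.
Stratum 1 (< 50 years): n = 3340; a·d/n = 530·1583/3340 = 251.1946; b·c/n = 101·1126/3340 = 34.0497
Stratum 2 (≥ 50 years): n = 3488; a·d/n = 816·1738/3488 = 406.5963; b·c/n = 179·755/3488 = 38.7457
OR_MH = (251.1946 + 406.5963) / (34.0497 + 38.7457) = 657.7909 / 72.7954 = 9.03616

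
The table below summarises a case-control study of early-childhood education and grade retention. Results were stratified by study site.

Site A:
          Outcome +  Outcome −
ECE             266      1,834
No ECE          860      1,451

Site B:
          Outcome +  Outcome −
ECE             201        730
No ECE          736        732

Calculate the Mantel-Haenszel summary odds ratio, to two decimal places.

OR_MH = Σ(aᵢdᵢ/nᵢ) / Σ(bᵢcᵢ/nᵢ), where nᵢ is the stratum total.
Stratum 1 (Site A): n = 4411; a·d/n = 266·1451/4411 = 87.5008; b·c/n = 1834·860/4411 = 357.5697
Stratum 2 (Site B): n = 2399; a·d/n = 201·732/2399 = 61.3306; b·c/n = 730·736/2399 = 223.9600
OR_MH = (87.5008 + 61.3306) / (357.5697 + 223.9600) = 148.8313 / 581.5297 = 0.25593

0.26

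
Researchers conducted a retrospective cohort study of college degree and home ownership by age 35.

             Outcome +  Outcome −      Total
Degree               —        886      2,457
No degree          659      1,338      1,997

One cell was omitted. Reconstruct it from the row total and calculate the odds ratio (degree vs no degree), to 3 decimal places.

The missing cell is in the exposed row: 2457 − 886 = 1571.
So a = 1571, b = 886, c = 659, d = 1338.
OR = (a·d)/(b·c) = (1571 × 1338) / (886 × 659) = 2101998 / 583874 = 3.60009

3.600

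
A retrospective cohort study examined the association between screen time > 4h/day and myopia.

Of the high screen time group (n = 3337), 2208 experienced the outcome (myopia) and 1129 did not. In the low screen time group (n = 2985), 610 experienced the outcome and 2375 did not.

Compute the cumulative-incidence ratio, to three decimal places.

3.238

From the description: a = 2208, b = 1129, c = 610, d = 2375.
Risk in exposed = 2208/3337 = 0.66167; risk in unexposed = 610/2985 = 0.20436.
RR = 0.66167 / 0.20436 = 3.23785
The risk among the exposed is 3.24 times that among the unexposed.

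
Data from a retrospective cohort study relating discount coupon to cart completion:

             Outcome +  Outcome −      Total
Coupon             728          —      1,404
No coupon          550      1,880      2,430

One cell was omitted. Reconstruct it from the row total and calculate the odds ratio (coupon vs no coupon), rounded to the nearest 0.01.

The missing cell is in the exposed row: 1404 − 728 = 676.
So a = 728, b = 676, c = 550, d = 1880.
OR = (a·d)/(b·c) = (728 × 1880) / (676 × 550) = 1368640 / 371800 = 3.68112

3.68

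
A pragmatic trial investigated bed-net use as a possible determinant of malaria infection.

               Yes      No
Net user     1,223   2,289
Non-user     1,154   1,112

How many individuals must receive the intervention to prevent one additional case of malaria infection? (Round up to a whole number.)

Risk in treated group = 1223/3512 = 0.34823; risk in control = 1154/2266 = 0.50927.
Absolute risk reduction = 0.50927 − 0.34823 = 0.16103
NNT = 1 / ARR = 1 / 0.16103 = 6.210 → round up → 7

7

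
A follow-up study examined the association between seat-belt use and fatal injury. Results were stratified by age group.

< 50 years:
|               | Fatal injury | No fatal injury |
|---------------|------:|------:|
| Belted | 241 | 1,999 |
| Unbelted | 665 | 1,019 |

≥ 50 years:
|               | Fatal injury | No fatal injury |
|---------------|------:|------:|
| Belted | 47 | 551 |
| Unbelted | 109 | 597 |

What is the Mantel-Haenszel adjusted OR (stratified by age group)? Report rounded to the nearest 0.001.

0.219

OR_MH = Σ(aᵢdᵢ/nᵢ) / Σ(bᵢcᵢ/nᵢ), where nᵢ is the stratum total.
Stratum 1 (< 50 years): n = 3924; a·d/n = 241·1019/3924 = 62.5838; b·c/n = 1999·665/3924 = 338.7704
Stratum 2 (≥ 50 years): n = 1304; a·d/n = 47·597/1304 = 21.5176; b·c/n = 551·109/1304 = 46.0575
OR_MH = (62.5838 + 21.5176) / (338.7704 + 46.0575) = 84.1015 / 384.8279 = 0.21854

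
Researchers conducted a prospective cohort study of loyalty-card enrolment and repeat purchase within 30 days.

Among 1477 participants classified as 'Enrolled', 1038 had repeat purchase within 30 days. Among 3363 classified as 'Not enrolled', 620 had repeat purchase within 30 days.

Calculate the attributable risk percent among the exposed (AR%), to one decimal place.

From the description: a = 1038, b = 439, c = 620, d = 2743.
Risk in exposed = 1038/1477 = 0.70278; risk in unexposed = 620/3363 = 0.18436.
RR = 0.70278/0.18436 = 3.81199
AR% = (RR − 1)/RR × 100 = (3.81199 − 1)/3.81199 × 100 = 73.7670%

73.8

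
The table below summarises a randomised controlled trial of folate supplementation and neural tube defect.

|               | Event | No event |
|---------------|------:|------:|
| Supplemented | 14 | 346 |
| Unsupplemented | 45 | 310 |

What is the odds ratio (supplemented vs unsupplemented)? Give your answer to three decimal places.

0.279

Cells: a = 14, b = 346, c = 45, d = 310.
OR = (a·d)/(b·c) = (14 × 310) / (346 × 45) = 4340 / 15570 = 0.27874
Exposure is associated with lower odds of neural tube defect (OR = 0.28 < 1).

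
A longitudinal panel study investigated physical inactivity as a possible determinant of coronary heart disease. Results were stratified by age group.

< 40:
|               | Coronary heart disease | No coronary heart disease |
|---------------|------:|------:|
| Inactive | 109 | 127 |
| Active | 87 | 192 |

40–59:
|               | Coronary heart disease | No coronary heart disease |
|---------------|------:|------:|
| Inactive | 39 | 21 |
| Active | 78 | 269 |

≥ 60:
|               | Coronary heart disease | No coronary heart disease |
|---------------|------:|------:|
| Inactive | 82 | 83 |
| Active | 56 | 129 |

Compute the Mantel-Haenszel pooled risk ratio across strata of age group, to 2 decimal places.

RR_MH = Σ(aᵢ·n₀ᵢ/nᵢ) / Σ(cᵢ·n₁ᵢ/nᵢ), with n₁ᵢ = aᵢ+bᵢ (exposed), n₀ᵢ = cᵢ+dᵢ (unexposed), nᵢ = n₁ᵢ+n₀ᵢ.
Stratum 1 (< 40): n₁ = 236, n₀ = 279, n = 515; a·n₀/n = 109·279/515 = 59.0505; c·n₁/n = 87·236/515 = 39.8680
Stratum 2 (40–59): n₁ = 60, n₀ = 347, n = 407; a·n₀/n = 39·347/407 = 33.2506; c·n₁/n = 78·60/407 = 11.4988
Stratum 3 (≥ 60): n₁ = 165, n₀ = 185, n = 350; a·n₀/n = 82·185/350 = 43.3429; c·n₁/n = 56·165/350 = 26.4000
RR_MH = (59.0505 + 33.2506 + 43.3429) / (39.8680 + 11.4988 + 26.4000) = 135.6440 / 77.7667 = 1.74424

1.74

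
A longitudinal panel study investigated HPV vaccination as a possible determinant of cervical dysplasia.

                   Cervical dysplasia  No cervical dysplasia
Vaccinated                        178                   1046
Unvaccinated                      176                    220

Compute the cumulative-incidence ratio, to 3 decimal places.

0.327

Cells: a = 178, b = 1046, c = 176, d = 220.
Risk in exposed = 178/1224 = 0.14542; risk in unexposed = 176/396 = 0.44444.
RR = 0.14542 / 0.44444 = 0.32721
The risk is 67% lower among the exposed than among the unexposed.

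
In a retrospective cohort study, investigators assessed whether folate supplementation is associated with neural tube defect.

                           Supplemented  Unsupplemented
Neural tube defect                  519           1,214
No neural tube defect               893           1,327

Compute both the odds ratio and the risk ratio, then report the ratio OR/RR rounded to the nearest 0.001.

0.826

Reading the table with exposure as columns: a = 519 (Supplemented, case), b = 893 (Supplemented, non-case), c = 1214 (Unsupplemented, case), d = 1327.
OR = (519·1327)/(893·1214) = 688713/1084102 = 0.63528
Risk in exposed = 519/1412 = 0.36756; risk in unexposed = 1214/2541 = 0.47776; RR = 0.76934
OR/RR = 0.63528 / 0.76934 = 0.82575
The outcome is not rare, so the OR lies further from 1 than the RR.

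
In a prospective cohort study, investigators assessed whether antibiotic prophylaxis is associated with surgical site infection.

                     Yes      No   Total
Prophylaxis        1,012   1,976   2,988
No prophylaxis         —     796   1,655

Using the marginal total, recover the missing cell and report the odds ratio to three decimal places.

The missing cell is in the unexposed row: 1655 − 796 = 859.
So a = 1012, b = 1976, c = 859, d = 796.
OR = (a·d)/(b·c) = (1012 × 796) / (1976 × 859) = 805552 / 1697384 = 0.47458

0.475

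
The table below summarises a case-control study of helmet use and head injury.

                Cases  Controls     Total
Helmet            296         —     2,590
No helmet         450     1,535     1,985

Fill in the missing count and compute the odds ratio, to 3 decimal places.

0.440

The missing cell is in the exposed row: 2590 − 296 = 2294.
So a = 296, b = 2294, c = 450, d = 1535.
OR = (a·d)/(b·c) = (296 × 1535) / (2294 × 450) = 454360 / 1032300 = 0.44014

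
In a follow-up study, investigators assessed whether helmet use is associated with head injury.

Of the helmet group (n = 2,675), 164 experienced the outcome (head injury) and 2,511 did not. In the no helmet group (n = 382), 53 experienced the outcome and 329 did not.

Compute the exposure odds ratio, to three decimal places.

From the description: a = 164, b = 2511, c = 53, d = 329.
OR = (a·d)/(b·c) = (164 × 329) / (2511 × 53) = 53956 / 133083 = 0.40543
Exposure is associated with lower odds of head injury (OR = 0.41 < 1).

0.405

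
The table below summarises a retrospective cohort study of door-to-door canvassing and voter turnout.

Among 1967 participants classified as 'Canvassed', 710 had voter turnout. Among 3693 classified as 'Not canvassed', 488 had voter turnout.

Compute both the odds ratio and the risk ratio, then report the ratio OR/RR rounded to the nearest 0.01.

1.36

From the description: a = 710, b = 1257, c = 488, d = 3205.
OR = (710·3205)/(1257·488) = 2275550/613416 = 3.70964
Risk in exposed = 710/1967 = 0.36096; risk in unexposed = 488/3693 = 0.13214; RR = 2.73158
OR/RR = 3.70964 / 2.73158 = 1.35806
The outcome is not rare, so the OR lies further from 1 than the RR.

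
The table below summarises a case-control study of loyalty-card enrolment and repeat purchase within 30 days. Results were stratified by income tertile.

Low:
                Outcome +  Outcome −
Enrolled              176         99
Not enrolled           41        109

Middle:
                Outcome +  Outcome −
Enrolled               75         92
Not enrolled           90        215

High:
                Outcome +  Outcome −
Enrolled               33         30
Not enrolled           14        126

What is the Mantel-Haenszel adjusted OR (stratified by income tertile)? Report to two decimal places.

3.42

OR_MH = Σ(aᵢdᵢ/nᵢ) / Σ(bᵢcᵢ/nᵢ), where nᵢ is the stratum total.
Stratum 1 (Low): n = 425; a·d/n = 176·109/425 = 45.1388; b·c/n = 99·41/425 = 9.5506
Stratum 2 (Middle): n = 472; a·d/n = 75·215/472 = 34.1631; b·c/n = 92·90/472 = 17.5424
Stratum 3 (High): n = 203; a·d/n = 33·126/203 = 20.4828; b·c/n = 30·14/203 = 2.0690
OR_MH = (45.1388 + 34.1631 + 20.4828) / (9.5506 + 17.5424 + 2.0690) = 99.7847 / 29.1619 = 3.42175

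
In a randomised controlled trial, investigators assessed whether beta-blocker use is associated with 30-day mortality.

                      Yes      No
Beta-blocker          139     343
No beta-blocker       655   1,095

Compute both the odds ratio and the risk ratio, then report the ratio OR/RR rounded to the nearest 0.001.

Cells: a = 139, b = 343, c = 655, d = 1095.
OR = (139·1095)/(343·655) = 152205/224665 = 0.67748
Risk in exposed = 139/482 = 0.28838; risk in unexposed = 655/1750 = 0.37429; RR = 0.77049
OR/RR = 0.67748 / 0.77049 = 0.87928
The outcome is not rare, so the OR lies further from 1 than the RR.

0.879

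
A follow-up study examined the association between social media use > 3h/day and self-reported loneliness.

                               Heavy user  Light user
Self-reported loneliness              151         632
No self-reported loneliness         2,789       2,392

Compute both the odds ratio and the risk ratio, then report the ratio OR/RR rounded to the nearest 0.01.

0.83

Reading the table with exposure as columns: a = 151 (Heavy user, case), b = 2789 (Heavy user, non-case), c = 632 (Light user, case), d = 2392.
OR = (151·2392)/(2789·632) = 361192/1762648 = 0.20491
Risk in exposed = 151/2940 = 0.05136; risk in unexposed = 632/3024 = 0.20899; RR = 0.24575
OR/RR = 0.20491 / 0.24575 = 0.83383
The outcome is not rare, so the OR lies further from 1 than the RR.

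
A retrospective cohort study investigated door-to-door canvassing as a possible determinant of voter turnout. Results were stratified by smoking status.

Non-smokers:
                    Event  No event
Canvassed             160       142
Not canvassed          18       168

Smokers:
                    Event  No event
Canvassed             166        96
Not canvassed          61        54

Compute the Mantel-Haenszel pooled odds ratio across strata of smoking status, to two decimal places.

3.80

OR_MH = Σ(aᵢdᵢ/nᵢ) / Σ(bᵢcᵢ/nᵢ), where nᵢ is the stratum total.
Stratum 1 (Non-smokers): n = 488; a·d/n = 160·168/488 = 55.0820; b·c/n = 142·18/488 = 5.2377
Stratum 2 (Smokers): n = 377; a·d/n = 166·54/377 = 23.7772; b·c/n = 96·61/377 = 15.5332
OR_MH = (55.0820 + 23.7772) / (5.2377 + 15.5332) = 78.8592 / 20.7709 = 3.79662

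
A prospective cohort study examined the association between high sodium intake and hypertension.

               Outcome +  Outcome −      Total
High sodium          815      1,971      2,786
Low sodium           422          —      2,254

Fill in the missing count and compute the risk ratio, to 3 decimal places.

1.562

The missing cell is in the unexposed row: 2254 − 422 = 1832.
So a = 815, b = 1971, c = 422, d = 1832.
RR = [a/(a+b)] / [c/(c+d)] = (815/2786) / (422/2254) = 0.29253/0.18722 = 1.56249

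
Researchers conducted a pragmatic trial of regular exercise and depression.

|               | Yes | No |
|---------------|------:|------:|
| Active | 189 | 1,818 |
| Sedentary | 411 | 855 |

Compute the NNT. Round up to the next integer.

Risk in treated group = 189/2007 = 0.09417; risk in control = 411/1266 = 0.32464.
Absolute risk reduction = 0.32464 − 0.09417 = 0.23047
NNT = 1 / ARR = 1 / 0.23047 = 4.339 → round up → 5

5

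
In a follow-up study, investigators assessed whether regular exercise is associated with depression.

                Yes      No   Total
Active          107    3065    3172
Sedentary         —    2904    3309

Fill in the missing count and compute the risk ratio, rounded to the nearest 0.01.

0.28

The missing cell is in the unexposed row: 3309 − 2904 = 405.
So a = 107, b = 3065, c = 405, d = 2904.
RR = [a/(a+b)] / [c/(c+d)] = (107/3172) / (405/3309) = 0.03373/0.12239 = 0.27561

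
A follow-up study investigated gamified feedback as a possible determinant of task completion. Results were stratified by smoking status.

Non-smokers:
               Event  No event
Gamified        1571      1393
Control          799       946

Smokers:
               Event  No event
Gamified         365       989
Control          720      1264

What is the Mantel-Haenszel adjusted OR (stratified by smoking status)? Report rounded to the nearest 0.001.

OR_MH = Σ(aᵢdᵢ/nᵢ) / Σ(bᵢcᵢ/nᵢ), where nᵢ is the stratum total.
Stratum 1 (Non-smokers): n = 4709; a·d/n = 1571·946/4709 = 315.6012; b·c/n = 1393·799/4709 = 236.3574
Stratum 2 (Smokers): n = 3338; a·d/n = 365·1264/3338 = 138.2145; b·c/n = 989·720/3338 = 213.3253
OR_MH = (315.6012 + 138.2145) / (236.3574 + 213.3253) = 453.8157 / 449.6827 = 1.00919

1.009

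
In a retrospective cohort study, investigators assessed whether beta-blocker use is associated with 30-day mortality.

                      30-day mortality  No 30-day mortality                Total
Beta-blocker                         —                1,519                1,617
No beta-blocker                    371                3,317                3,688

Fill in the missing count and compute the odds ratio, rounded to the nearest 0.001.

0.577

The missing cell is in the exposed row: 1617 − 1519 = 98.
So a = 98, b = 1519, c = 371, d = 3317.
OR = (a·d)/(b·c) = (98 × 3317) / (1519 × 371) = 325066 / 563549 = 0.57682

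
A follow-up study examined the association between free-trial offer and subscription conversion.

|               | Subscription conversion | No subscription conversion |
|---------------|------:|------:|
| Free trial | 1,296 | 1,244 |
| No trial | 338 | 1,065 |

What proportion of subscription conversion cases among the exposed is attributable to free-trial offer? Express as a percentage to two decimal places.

Cells: a = 1296, b = 1244, c = 338, d = 1065.
Risk in exposed = 1296/2540 = 0.51024; risk in unexposed = 338/1403 = 0.24091.
RR = 0.51024/0.24091 = 2.11793
AR% = (RR − 1)/RR × 100 = (2.11793 − 1)/2.11793 × 100 = 52.7842%

52.78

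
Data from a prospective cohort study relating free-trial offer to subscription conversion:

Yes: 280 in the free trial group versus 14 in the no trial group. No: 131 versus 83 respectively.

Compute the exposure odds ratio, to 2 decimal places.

From the description: a = 280, b = 131, c = 14, d = 83.
OR = (a·d)/(b·c) = (280 × 83) / (131 × 14) = 23240 / 1834 = 12.67176
The odds of subscription conversion are about 12.67 times as high in the free trial group.

12.67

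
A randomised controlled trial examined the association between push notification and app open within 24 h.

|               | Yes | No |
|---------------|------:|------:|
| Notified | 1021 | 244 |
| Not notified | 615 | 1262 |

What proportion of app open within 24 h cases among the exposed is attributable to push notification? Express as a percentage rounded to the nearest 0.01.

59.40

Cells: a = 1021, b = 244, c = 615, d = 1262.
Risk in exposed = 1021/1265 = 0.80711; risk in unexposed = 615/1877 = 0.32765.
RR = 0.80711/0.32765 = 2.46334
AR% = (RR − 1)/RR × 100 = (2.46334 − 1)/2.46334 × 100 = 59.4047%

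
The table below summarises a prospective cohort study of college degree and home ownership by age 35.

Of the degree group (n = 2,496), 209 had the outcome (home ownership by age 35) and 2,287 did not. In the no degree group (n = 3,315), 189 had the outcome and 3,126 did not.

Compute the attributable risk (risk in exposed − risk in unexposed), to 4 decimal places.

From the description: a = 209, b = 2287, c = 189, d = 3126.
Risk in exposed = 209/2496 = 0.083734; risk in unexposed = 189/3315 = 0.057014.
Risk difference = 0.083734 − 0.057014 = 0.026720

0.0267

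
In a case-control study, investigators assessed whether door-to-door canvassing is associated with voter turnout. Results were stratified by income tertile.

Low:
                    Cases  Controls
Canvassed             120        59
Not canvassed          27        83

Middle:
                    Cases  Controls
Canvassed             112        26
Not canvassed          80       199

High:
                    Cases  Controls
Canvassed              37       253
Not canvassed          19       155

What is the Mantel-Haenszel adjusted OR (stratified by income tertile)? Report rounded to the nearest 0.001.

OR_MH = Σ(aᵢdᵢ/nᵢ) / Σ(bᵢcᵢ/nᵢ), where nᵢ is the stratum total.
Stratum 1 (Low): n = 289; a·d/n = 120·83/289 = 34.4637; b·c/n = 59·27/289 = 5.5121
Stratum 2 (Middle): n = 417; a·d/n = 112·199/417 = 53.4484; b·c/n = 26·80/417 = 4.9880
Stratum 3 (High): n = 464; a·d/n = 37·155/464 = 12.3599; b·c/n = 253·19/464 = 10.3599
OR_MH = (34.4637 + 53.4484 + 12.3599) / (5.5121 + 4.9880 + 10.3599) = 100.2720 / 20.8600 = 4.80690

4.807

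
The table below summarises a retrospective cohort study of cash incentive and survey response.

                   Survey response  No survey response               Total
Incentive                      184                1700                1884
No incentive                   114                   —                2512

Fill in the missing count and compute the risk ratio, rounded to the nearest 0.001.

2.152

The missing cell is in the unexposed row: 2512 − 114 = 2398.
So a = 184, b = 1700, c = 114, d = 2398.
RR = [a/(a+b)] / [c/(c+d)] = (184/1884) / (114/2512) = 0.09766/0.04538 = 2.15205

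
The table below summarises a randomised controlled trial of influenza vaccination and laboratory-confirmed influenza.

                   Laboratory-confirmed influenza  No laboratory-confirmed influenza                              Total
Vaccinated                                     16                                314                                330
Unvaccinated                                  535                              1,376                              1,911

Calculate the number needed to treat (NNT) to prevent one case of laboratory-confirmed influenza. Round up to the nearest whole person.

Risk in treated group = 16/330 = 0.04848; risk in control = 535/1911 = 0.27996.
Absolute risk reduction = 0.27996 − 0.04848 = 0.23147
NNT = 1 / ARR = 1 / 0.23147 = 4.320 → round up → 5

5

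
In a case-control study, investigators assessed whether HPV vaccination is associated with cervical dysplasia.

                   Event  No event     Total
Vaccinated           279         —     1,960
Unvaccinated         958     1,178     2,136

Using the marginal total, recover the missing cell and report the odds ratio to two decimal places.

0.20

The missing cell is in the exposed row: 1960 − 279 = 1681.
So a = 279, b = 1681, c = 958, d = 1178.
OR = (a·d)/(b·c) = (279 × 1178) / (1681 × 958) = 328662 / 1610398 = 0.20409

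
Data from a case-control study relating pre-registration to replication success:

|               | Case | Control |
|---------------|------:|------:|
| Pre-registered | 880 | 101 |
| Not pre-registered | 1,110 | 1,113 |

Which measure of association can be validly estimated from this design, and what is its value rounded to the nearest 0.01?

8.74

Cells: a = 880, b = 101, c = 1110, d = 1113.
This is a case-control study: participants were sampled on outcome status, so risks in the source population cannot be estimated directly — relative risk is not valid here. The odds ratio is the appropriate measure.
OR = (a·d)/(b·c) = (880 × 1113) / (101 × 1110) = 979440 / 112110 = 8.73642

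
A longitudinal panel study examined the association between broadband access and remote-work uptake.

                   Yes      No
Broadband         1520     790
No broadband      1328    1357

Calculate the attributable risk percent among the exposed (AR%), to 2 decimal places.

24.83

Cells: a = 1520, b = 790, c = 1328, d = 1357.
Risk in exposed = 1520/2310 = 0.65801; risk in unexposed = 1328/2685 = 0.49460.
RR = 0.65801/0.49460 = 1.33039
AR% = (RR − 1)/RR × 100 = (1.33039 − 1)/1.33039 × 100 = 24.8339%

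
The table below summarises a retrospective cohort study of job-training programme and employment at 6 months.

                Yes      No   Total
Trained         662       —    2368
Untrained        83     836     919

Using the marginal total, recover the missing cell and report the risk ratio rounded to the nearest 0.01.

3.10

The missing cell is in the exposed row: 2368 − 662 = 1706.
So a = 662, b = 1706, c = 83, d = 836.
RR = [a/(a+b)] / [c/(c+d)] = (662/2368) / (83/919) = 0.27956/0.09032 = 3.09538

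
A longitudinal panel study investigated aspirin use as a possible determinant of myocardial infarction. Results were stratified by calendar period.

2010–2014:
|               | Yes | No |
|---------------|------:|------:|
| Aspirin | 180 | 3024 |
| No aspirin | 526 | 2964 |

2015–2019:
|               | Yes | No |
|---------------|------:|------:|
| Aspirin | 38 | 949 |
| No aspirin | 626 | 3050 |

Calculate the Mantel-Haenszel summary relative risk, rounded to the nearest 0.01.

RR_MH = Σ(aᵢ·n₀ᵢ/nᵢ) / Σ(cᵢ·n₁ᵢ/nᵢ), with n₁ᵢ = aᵢ+bᵢ (exposed), n₀ᵢ = cᵢ+dᵢ (unexposed), nᵢ = n₁ᵢ+n₀ᵢ.
Stratum 1 (2010–2014): n₁ = 3204, n₀ = 3490, n = 6694; a·n₀/n = 180·3490/6694 = 93.8452; c·n₁/n = 526·3204/6694 = 251.7634
Stratum 2 (2015–2019): n₁ = 987, n₀ = 3676, n = 4663; a·n₀/n = 38·3676/4663 = 29.9567; c·n₁/n = 626·987/4663 = 132.5031
RR_MH = (93.8452 + 29.9567) / (251.7634 + 132.5031) = 123.8019 / 384.2665 = 0.32218

0.32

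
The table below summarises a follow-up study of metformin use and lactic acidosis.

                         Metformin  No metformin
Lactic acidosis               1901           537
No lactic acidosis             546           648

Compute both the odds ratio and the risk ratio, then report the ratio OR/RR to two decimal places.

2.45

Reading the table with exposure as columns: a = 1901 (Metformin, case), b = 546 (Metformin, non-case), c = 537 (No metformin, case), d = 648.
OR = (1901·648)/(546·537) = 1231848/293202 = 4.20136
Risk in exposed = 1901/2447 = 0.77687; risk in unexposed = 537/1185 = 0.45316; RR = 1.71432
OR/RR = 4.20136 / 1.71432 = 2.45074
The outcome is not rare, so the OR lies further from 1 than the RR.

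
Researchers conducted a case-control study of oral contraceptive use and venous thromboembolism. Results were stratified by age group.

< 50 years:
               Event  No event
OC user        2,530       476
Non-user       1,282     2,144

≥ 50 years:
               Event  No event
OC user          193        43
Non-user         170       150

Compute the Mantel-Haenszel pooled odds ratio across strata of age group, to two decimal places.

8.29

OR_MH = Σ(aᵢdᵢ/nᵢ) / Σ(bᵢcᵢ/nᵢ), where nᵢ is the stratum total.
Stratum 1 (< 50 years): n = 6432; a·d/n = 2530·2144/6432 = 843.3333; b·c/n = 476·1282/6432 = 94.8744
Stratum 2 (≥ 50 years): n = 556; a·d/n = 193·150/556 = 52.0683; b·c/n = 43·170/556 = 13.1475
OR_MH = (843.3333 + 52.0683) / (94.8744 + 13.1475) = 895.4017 / 108.0219 = 8.28908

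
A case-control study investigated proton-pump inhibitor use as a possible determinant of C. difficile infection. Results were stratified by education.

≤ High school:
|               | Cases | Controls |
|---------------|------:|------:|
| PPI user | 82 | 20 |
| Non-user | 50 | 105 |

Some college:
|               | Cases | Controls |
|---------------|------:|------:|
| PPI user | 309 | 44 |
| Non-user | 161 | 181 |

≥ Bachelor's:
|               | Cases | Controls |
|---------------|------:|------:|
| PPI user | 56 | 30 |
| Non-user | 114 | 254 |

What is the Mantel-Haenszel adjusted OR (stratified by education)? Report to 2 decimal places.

6.72

OR_MH = Σ(aᵢdᵢ/nᵢ) / Σ(bᵢcᵢ/nᵢ), where nᵢ is the stratum total.
Stratum 1 (≤ High school): n = 257; a·d/n = 82·105/257 = 33.5019; b·c/n = 20·50/257 = 3.8911
Stratum 2 (Some college): n = 695; a·d/n = 309·181/695 = 80.4734; b·c/n = 44·161/695 = 10.1928
Stratum 3 (≥ Bachelor's): n = 454; a·d/n = 56·254/454 = 31.3304; b·c/n = 30·114/454 = 7.5330
OR_MH = (33.5019 + 80.4734 + 31.3304) / (3.8911 + 10.1928 + 7.5330) = 145.3057 / 21.6169 = 6.72186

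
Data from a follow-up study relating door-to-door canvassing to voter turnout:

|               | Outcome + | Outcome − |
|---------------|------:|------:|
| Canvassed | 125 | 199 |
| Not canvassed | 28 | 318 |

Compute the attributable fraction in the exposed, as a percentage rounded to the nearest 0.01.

79.02

Cells: a = 125, b = 199, c = 28, d = 318.
Risk in exposed = 125/324 = 0.38580; risk in unexposed = 28/346 = 0.08092.
RR = 0.38580/0.08092 = 4.76742
AR% = (RR − 1)/RR × 100 = (4.76742 − 1)/4.76742 × 100 = 79.0243%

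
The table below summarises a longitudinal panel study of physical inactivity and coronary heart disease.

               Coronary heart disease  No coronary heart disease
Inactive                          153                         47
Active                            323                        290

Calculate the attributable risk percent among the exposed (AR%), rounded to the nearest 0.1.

Cells: a = 153, b = 47, c = 323, d = 290.
Risk in exposed = 153/200 = 0.76500; risk in unexposed = 323/613 = 0.52692.
RR = 0.76500/0.52692 = 1.45184
AR% = (RR − 1)/RR × 100 = (1.45184 − 1)/1.45184 × 100 = 31.1220%

31.1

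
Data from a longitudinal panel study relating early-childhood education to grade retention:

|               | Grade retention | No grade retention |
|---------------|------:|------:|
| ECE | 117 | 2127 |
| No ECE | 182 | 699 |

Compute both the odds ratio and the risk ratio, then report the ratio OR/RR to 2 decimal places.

0.84

Cells: a = 117, b = 2127, c = 182, d = 699.
OR = (117·699)/(2127·182) = 81783/387114 = 0.21126
Risk in exposed = 117/2244 = 0.05214; risk in unexposed = 182/881 = 0.20658; RR = 0.25239
OR/RR = 0.21126 / 0.25239 = 0.83706
The outcome is not rare, so the OR lies further from 1 than the RR.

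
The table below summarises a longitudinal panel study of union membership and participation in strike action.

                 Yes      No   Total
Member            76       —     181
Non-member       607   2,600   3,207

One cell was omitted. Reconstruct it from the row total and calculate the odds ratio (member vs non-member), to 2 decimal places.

3.10

The missing cell is in the exposed row: 181 − 76 = 105.
So a = 76, b = 105, c = 607, d = 2600.
OR = (a·d)/(b·c) = (76 × 2600) / (105 × 607) = 197600 / 63735 = 3.10034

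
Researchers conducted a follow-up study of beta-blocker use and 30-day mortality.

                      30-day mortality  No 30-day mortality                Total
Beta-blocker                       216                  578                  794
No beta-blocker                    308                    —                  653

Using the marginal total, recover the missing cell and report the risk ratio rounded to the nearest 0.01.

The missing cell is in the unexposed row: 653 − 308 = 345.
So a = 216, b = 578, c = 308, d = 345.
RR = [a/(a+b)] / [c/(c+d)] = (216/794) / (308/653) = 0.27204/0.47167 = 0.57676

0.58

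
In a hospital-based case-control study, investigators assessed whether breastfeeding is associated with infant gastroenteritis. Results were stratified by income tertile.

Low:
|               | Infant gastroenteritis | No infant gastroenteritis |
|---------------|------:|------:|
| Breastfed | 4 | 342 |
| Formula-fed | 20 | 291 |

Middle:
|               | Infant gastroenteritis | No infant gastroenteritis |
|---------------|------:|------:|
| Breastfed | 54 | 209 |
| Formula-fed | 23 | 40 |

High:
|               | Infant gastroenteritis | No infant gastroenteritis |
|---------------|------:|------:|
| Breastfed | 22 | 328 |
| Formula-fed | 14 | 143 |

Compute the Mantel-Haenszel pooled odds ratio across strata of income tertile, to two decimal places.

0.43

OR_MH = Σ(aᵢdᵢ/nᵢ) / Σ(bᵢcᵢ/nᵢ), where nᵢ is the stratum total.
Stratum 1 (Low): n = 657; a·d/n = 4·291/657 = 1.7717; b·c/n = 342·20/657 = 10.4110
Stratum 2 (Middle): n = 326; a·d/n = 54·40/326 = 6.6258; b·c/n = 209·23/326 = 14.7454
Stratum 3 (High): n = 507; a·d/n = 22·143/507 = 6.2051; b·c/n = 328·14/507 = 9.0572
OR_MH = (1.7717 + 6.6258 + 6.2051) / (10.4110 + 14.7454 + 9.0572) = 14.6026 / 34.2136 = 0.42681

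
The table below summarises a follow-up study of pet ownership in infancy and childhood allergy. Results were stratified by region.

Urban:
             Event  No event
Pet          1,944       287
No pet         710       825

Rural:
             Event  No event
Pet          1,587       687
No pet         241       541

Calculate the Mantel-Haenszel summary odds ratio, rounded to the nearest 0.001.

6.527

OR_MH = Σ(aᵢdᵢ/nᵢ) / Σ(bᵢcᵢ/nᵢ), where nᵢ is the stratum total.
Stratum 1 (Urban): n = 3766; a·d/n = 1944·825/3766 = 425.8630; b·c/n = 287·710/3766 = 54.1078
Stratum 2 (Rural): n = 3056; a·d/n = 1587·541/3056 = 280.9447; b·c/n = 687·241/3056 = 54.1777
OR_MH = (425.8630 + 280.9447) / (54.1078 + 54.1777) = 706.8077 / 108.2855 = 6.52726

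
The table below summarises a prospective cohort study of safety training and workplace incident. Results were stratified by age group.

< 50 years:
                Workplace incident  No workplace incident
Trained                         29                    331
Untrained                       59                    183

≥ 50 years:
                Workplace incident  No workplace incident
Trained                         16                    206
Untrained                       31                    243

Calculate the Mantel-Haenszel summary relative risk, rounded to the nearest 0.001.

RR_MH = Σ(aᵢ·n₀ᵢ/nᵢ) / Σ(cᵢ·n₁ᵢ/nᵢ), with n₁ᵢ = aᵢ+bᵢ (exposed), n₀ᵢ = cᵢ+dᵢ (unexposed), nᵢ = n₁ᵢ+n₀ᵢ.
Stratum 1 (< 50 years): n₁ = 360, n₀ = 242, n = 602; a·n₀/n = 29·242/602 = 11.6578; c·n₁/n = 59·360/602 = 35.2824
Stratum 2 (≥ 50 years): n₁ = 222, n₀ = 274, n = 496; a·n₀/n = 16·274/496 = 8.8387; c·n₁/n = 31·222/496 = 13.8750
RR_MH = (11.6578 + 8.8387) / (35.2824 + 13.8750) = 20.4965 / 49.1574 = 0.41696

0.417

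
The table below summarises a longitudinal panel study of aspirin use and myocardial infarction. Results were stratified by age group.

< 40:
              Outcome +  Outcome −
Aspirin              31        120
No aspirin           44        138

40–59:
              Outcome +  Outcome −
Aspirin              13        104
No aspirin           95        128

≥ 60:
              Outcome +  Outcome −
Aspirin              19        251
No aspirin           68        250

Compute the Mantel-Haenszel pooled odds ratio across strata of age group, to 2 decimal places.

0.35

OR_MH = Σ(aᵢdᵢ/nᵢ) / Σ(bᵢcᵢ/nᵢ), where nᵢ is the stratum total.
Stratum 1 (< 40): n = 333; a·d/n = 31·138/333 = 12.8468; b·c/n = 120·44/333 = 15.8559
Stratum 2 (40–59): n = 340; a·d/n = 13·128/340 = 4.8941; b·c/n = 104·95/340 = 29.0588
Stratum 3 (≥ 60): n = 588; a·d/n = 19·250/588 = 8.0782; b·c/n = 251·68/588 = 29.0272
OR_MH = (12.8468 + 4.8941 + 8.0782) / (15.8559 + 29.0588 + 29.0272) = 25.8192 / 73.9419 = 0.34918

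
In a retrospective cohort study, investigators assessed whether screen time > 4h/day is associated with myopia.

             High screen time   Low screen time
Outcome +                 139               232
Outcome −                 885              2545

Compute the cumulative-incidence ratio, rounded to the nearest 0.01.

Reading the table with exposure as columns: a = 139 (High screen time, case), b = 885 (High screen time, non-case), c = 232 (Low screen time, case), d = 2545.
Risk in exposed = 139/1024 = 0.13574; risk in unexposed = 232/2777 = 0.08354.
RR = 0.13574 / 0.08354 = 1.62481
The risk among the exposed is 1.62 times that among the unexposed.

1.62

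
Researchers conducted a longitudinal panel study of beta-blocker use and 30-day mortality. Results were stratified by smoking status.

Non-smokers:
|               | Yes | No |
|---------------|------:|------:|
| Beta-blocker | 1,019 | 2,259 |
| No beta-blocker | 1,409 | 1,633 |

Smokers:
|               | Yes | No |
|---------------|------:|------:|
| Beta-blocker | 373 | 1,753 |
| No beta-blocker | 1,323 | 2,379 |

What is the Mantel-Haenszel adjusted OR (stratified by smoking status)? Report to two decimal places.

OR_MH = Σ(aᵢdᵢ/nᵢ) / Σ(bᵢcᵢ/nᵢ), where nᵢ is the stratum total.
Stratum 1 (Non-smokers): n = 6320; a·d/n = 1019·1633/6320 = 263.2954; b·c/n = 2259·1409/6320 = 503.6283
Stratum 2 (Smokers): n = 5828; a·d/n = 373·2379/5828 = 152.2593; b·c/n = 1753·1323/5828 = 397.9442
OR_MH = (263.2954 + 152.2593) / (503.6283 + 397.9442) = 415.5547 / 901.5726 = 0.46092

0.46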